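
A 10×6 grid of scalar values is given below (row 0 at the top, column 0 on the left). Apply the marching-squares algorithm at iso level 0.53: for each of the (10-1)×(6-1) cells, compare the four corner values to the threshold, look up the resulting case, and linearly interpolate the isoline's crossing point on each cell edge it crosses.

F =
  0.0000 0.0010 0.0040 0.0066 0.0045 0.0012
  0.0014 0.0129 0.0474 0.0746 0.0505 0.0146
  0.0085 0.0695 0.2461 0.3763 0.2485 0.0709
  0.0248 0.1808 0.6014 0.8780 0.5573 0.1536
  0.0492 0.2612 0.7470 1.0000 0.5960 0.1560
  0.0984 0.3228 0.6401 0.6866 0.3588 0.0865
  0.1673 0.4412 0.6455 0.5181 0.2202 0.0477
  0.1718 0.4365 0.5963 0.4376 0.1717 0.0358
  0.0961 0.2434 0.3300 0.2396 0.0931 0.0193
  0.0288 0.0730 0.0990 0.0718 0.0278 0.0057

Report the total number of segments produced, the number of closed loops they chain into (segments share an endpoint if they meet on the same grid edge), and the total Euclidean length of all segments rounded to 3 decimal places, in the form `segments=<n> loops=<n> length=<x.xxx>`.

segments=16 loops=1 length=12.191

cell (2,1): code 0100 → (2.799,2.000)–(3.000,1.830)
cell (2,2): code 1100 → (2.306,3.000)–(2.799,2.000)
cell (2,3): code 1100 → (2.912,4.000)–(2.306,3.000)
cell (2,4): code 1000 → (3.000,4.068)–(2.912,4.000)
cell (3,1): code 0110 → (3.000,1.830)–(4.000,1.553)
cell (3,4): code 1001 → (4.000,4.150)–(3.000,4.068)
cell (4,1): code 0110 → (4.000,1.553)–(5.000,1.653)
cell (4,3): code 1011 → (5.000,3.478)–(4.278,4.000)
cell (4,4): code 0001 → (4.278,4.000)–(4.000,4.150)
cell (5,1): code 0110 → (5.000,1.653)–(6.000,1.435)
cell (5,2): code 1011 → (6.000,2.907)–(5.929,3.000)
cell (5,3): code 0001 → (5.929,3.000)–(5.000,3.478)
cell (6,1): code 0110 → (6.000,1.435)–(7.000,1.585)
cell (6,2): code 1001 → (7.000,2.418)–(6.000,2.907)
cell (7,1): code 0010 → (7.000,1.585)–(7.249,2.000)
cell (7,2): code 0001 → (7.249,2.000)–(7.000,2.418)
total: 16 segments, chained into 1 closed loop(s), length Σ = 12.191179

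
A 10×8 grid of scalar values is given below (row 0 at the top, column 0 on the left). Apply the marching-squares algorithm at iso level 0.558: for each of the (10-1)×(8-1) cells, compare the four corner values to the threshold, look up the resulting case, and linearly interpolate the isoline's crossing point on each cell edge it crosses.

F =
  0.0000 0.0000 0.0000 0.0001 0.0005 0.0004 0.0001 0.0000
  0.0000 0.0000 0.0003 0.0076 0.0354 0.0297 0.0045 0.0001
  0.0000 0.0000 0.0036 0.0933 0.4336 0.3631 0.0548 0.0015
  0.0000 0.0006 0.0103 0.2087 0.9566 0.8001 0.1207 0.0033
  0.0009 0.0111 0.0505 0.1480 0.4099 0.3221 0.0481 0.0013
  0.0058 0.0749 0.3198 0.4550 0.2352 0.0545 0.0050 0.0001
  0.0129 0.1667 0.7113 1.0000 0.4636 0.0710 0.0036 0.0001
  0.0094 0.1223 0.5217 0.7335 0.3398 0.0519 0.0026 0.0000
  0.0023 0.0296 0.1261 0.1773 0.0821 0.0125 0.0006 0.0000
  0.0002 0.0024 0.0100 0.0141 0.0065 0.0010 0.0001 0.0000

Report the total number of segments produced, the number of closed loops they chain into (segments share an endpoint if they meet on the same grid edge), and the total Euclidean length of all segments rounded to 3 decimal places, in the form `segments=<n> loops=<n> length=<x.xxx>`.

segments=14 loops=2 length=11.495

cell (2,3): code 0100 → (2.238,4.000)–(3.000,3.467)
cell (2,4): code 1100 → (2.446,5.000)–(2.238,4.000)
cell (2,5): code 1000 → (3.000,5.356)–(2.446,5.000)
cell (3,3): code 0010 → (3.000,3.467)–(3.729,4.000)
cell (3,4): code 0011 → (3.729,4.000)–(3.506,5.000)
cell (3,5): code 0001 → (3.506,5.000)–(3.000,5.356)
cell (5,1): code 0100 → (5.608,2.000)–(6.000,1.719)
cell (5,2): code 1100 → (5.189,3.000)–(5.608,2.000)
cell (5,3): code 1000 → (6.000,3.824)–(5.189,3.000)
cell (6,1): code 0010 → (6.000,1.719)–(6.809,2.000)
cell (6,2): code 0111 → (6.809,2.000)–(7.000,2.171)
cell (6,3): code 1001 → (7.000,3.446)–(6.000,3.824)
cell (7,2): code 0010 → (7.000,2.171)–(7.316,3.000)
cell (7,3): code 0001 → (7.316,3.000)–(7.000,3.446)
total: 14 segments, chained into 2 closed loop(s), length Σ = 11.494902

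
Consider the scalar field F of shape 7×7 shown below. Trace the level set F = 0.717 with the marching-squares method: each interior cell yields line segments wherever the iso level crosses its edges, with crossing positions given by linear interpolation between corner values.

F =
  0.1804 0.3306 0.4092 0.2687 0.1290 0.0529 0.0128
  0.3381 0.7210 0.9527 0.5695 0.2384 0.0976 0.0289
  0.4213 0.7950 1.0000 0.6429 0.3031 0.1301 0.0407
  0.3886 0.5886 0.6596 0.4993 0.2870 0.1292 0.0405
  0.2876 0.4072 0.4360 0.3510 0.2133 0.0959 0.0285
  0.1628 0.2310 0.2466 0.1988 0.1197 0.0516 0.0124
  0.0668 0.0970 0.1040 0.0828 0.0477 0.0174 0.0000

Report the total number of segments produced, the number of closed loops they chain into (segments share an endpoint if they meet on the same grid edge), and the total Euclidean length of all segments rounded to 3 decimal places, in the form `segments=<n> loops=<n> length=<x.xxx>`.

segments=8 loops=1 length=6.567

cell (0,0): code 0100 → (0.990,1.000)–(1.000,0.990)
cell (0,1): code 1100 → (0.566,2.000)–(0.990,1.000)
cell (0,2): code 1000 → (1.000,2.615)–(0.566,2.000)
cell (1,0): code 0110 → (1.000,0.990)–(2.000,0.791)
cell (1,2): code 1001 → (2.000,2.792)–(1.000,2.615)
cell (2,0): code 0010 → (2.000,0.791)–(2.378,1.000)
cell (2,1): code 0011 → (2.378,1.000)–(2.831,2.000)
cell (2,2): code 0001 → (2.831,2.000)–(2.000,2.792)
total: 8 segments, chained into 1 closed loop(s), length Σ = 6.566568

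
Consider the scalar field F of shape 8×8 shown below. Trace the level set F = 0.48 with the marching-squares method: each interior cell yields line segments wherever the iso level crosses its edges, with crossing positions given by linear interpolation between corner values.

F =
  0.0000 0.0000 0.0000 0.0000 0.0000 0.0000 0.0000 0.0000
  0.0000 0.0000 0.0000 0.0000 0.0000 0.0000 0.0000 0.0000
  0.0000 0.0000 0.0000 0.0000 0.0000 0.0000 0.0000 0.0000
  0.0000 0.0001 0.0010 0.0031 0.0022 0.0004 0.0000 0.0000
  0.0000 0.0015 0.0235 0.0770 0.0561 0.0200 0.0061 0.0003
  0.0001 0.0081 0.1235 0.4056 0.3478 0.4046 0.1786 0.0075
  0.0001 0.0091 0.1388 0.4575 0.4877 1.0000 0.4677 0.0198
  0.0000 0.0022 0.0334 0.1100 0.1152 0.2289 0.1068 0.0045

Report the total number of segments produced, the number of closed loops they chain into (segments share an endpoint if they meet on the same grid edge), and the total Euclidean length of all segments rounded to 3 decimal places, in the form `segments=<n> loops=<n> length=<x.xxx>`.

cell (5,3): code 0100 → (5.945,4.000)–(6.000,3.745)
cell (5,4): code 1100 → (5.127,5.000)–(5.945,4.000)
cell (5,5): code 1000 → (6.000,5.977)–(5.127,5.000)
cell (6,3): code 0010 → (6.000,3.745)–(6.021,4.000)
cell (6,4): code 0011 → (6.021,4.000)–(6.674,5.000)
cell (6,5): code 0001 → (6.674,5.000)–(6.000,5.977)
total: 6 segments, chained into 1 closed loop(s), length Σ = 5.500917

segments=6 loops=1 length=5.501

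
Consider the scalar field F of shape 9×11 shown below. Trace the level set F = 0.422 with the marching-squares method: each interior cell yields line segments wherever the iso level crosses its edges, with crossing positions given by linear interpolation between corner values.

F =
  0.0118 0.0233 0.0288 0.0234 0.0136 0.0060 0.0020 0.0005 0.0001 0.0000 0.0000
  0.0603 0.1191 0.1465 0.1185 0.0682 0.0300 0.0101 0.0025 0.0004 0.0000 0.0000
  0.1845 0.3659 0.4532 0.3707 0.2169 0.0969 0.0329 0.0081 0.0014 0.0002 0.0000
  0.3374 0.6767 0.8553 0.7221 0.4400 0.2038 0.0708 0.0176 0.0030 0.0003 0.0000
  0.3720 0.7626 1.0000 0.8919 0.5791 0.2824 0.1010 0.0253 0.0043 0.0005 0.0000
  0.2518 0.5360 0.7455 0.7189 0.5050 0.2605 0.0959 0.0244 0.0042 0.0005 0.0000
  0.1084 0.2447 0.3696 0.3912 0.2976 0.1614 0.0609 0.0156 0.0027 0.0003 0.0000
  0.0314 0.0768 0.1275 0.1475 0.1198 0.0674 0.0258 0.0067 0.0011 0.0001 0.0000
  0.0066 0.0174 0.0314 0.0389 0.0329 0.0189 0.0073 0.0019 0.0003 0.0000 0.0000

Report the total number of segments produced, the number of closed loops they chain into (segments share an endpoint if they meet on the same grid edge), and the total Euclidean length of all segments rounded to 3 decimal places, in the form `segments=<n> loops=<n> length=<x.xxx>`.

segments=16 loops=1 length=13.096

cell (1,1): code 0100 → (1.898,2.000)–(2.000,1.643)
cell (1,2): code 1000 → (2.000,2.378)–(1.898,2.000)
cell (2,0): code 0100 → (2.181,1.000)–(3.000,0.249)
cell (2,1): code 1110 → (2.000,1.643)–(2.181,1.000)
cell (2,2): code 1101 → (2.146,3.000)–(2.000,2.378)
cell (2,3): code 1100 → (2.919,4.000)–(2.146,3.000)
cell (2,4): code 1000 → (3.000,4.076)–(2.919,4.000)
cell (3,0): code 0110 → (3.000,0.249)–(4.000,0.128)
cell (3,4): code 1001 → (4.000,4.529)–(3.000,4.076)
cell (4,0): code 0110 → (4.000,0.128)–(5.000,0.599)
cell (4,4): code 1001 → (5.000,4.339)–(4.000,4.529)
cell (5,0): code 0010 → (5.000,0.599)–(5.391,1.000)
cell (5,1): code 0011 → (5.391,1.000)–(5.861,2.000)
cell (5,2): code 0011 → (5.861,2.000)–(5.906,3.000)
cell (5,3): code 0011 → (5.906,3.000)–(5.400,4.000)
cell (5,4): code 0001 → (5.400,4.000)–(5.000,4.339)
total: 16 segments, chained into 1 closed loop(s), length Σ = 13.095840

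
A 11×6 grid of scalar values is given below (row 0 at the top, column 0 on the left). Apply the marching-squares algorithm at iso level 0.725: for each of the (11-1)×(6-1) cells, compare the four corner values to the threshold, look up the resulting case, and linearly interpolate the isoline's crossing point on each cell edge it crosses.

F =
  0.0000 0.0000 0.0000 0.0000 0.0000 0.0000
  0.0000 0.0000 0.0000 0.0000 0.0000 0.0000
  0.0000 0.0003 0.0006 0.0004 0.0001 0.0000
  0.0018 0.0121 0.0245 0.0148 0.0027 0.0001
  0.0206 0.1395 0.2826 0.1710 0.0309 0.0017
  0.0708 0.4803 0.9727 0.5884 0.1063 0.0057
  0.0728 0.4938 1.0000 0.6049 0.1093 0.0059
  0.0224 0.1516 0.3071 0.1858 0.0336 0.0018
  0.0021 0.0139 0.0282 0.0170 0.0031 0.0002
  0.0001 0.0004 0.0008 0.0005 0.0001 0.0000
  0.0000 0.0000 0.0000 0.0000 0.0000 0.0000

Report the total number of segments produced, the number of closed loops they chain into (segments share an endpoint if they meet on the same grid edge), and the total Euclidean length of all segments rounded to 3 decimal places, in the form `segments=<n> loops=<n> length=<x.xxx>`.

segments=6 loops=1 length=4.832

cell (4,1): code 0100 → (4.641,2.000)–(5.000,1.497)
cell (4,2): code 1000 → (5.000,2.645)–(4.641,2.000)
cell (5,1): code 0110 → (5.000,1.497)–(6.000,1.457)
cell (5,2): code 1001 → (6.000,2.696)–(5.000,2.645)
cell (6,1): code 0010 → (6.000,1.457)–(6.397,2.000)
cell (6,2): code 0001 → (6.397,2.000)–(6.000,2.696)
total: 6 segments, chained into 1 closed loop(s), length Σ = 4.831878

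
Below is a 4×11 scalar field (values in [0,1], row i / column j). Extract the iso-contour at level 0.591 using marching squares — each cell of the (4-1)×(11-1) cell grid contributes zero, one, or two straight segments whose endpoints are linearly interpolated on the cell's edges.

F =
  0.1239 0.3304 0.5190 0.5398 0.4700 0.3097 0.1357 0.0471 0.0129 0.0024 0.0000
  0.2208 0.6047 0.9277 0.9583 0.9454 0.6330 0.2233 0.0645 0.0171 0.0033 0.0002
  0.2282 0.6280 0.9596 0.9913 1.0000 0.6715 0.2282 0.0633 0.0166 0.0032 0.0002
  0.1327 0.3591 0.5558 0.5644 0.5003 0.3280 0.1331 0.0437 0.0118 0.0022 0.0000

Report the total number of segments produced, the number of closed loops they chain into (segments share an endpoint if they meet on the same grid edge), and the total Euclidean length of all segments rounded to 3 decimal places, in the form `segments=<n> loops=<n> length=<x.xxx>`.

segments=14 loops=1 length=11.574

cell (0,0): code 0100 → (0.950,1.000)–(1.000,0.964)
cell (0,1): code 1100 → (0.176,2.000)–(0.950,1.000)
cell (0,2): code 1100 → (0.122,3.000)–(0.176,2.000)
cell (0,3): code 1100 → (0.255,4.000)–(0.122,3.000)
cell (0,4): code 1100 → (0.870,5.000)–(0.255,4.000)
cell (0,5): code 1000 → (1.000,5.103)–(0.870,5.000)
cell (1,0): code 0110 → (1.000,0.964)–(2.000,0.907)
cell (1,5): code 1001 → (2.000,5.182)–(1.000,5.103)
cell (2,0): code 0010 → (2.000,0.907)–(2.138,1.000)
cell (2,1): code 0011 → (2.138,1.000)–(2.913,2.000)
cell (2,2): code 0011 → (2.913,2.000)–(2.938,3.000)
cell (2,3): code 0011 → (2.938,3.000)–(2.818,4.000)
cell (2,4): code 0011 → (2.818,4.000)–(2.234,5.000)
cell (2,5): code 0001 → (2.234,5.000)–(2.000,5.182)
total: 14 segments, chained into 1 closed loop(s), length Σ = 11.573602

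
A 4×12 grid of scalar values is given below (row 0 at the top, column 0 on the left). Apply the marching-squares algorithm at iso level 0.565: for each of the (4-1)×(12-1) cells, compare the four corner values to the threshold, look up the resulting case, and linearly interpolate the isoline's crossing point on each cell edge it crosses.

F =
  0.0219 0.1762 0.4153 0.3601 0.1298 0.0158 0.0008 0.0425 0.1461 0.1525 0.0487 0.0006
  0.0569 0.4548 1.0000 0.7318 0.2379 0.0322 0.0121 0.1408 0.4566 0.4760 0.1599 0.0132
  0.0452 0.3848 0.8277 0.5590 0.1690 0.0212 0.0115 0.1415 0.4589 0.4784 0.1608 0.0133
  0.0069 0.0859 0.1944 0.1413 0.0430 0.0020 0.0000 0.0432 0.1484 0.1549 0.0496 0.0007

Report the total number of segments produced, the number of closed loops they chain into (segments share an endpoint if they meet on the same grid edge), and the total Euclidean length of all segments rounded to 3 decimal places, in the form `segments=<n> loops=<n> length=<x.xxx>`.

cell (0,1): code 0100 → (0.256,2.000)–(1.000,1.202)
cell (0,2): code 1100 → (0.551,3.000)–(0.256,2.000)
cell (0,3): code 1000 → (1.000,3.338)–(0.551,3.000)
cell (1,1): code 0110 → (1.000,1.202)–(2.000,1.407)
cell (1,2): code 1011 → (2.000,2.978)–(1.965,3.000)
cell (1,3): code 0001 → (1.965,3.000)–(1.000,3.338)
cell (2,1): code 0010 → (2.000,1.407)–(2.415,2.000)
cell (2,2): code 0001 → (2.415,2.000)–(2.000,2.978)
total: 8 segments, chained into 1 closed loop(s), length Σ = 6.565716

segments=8 loops=1 length=6.566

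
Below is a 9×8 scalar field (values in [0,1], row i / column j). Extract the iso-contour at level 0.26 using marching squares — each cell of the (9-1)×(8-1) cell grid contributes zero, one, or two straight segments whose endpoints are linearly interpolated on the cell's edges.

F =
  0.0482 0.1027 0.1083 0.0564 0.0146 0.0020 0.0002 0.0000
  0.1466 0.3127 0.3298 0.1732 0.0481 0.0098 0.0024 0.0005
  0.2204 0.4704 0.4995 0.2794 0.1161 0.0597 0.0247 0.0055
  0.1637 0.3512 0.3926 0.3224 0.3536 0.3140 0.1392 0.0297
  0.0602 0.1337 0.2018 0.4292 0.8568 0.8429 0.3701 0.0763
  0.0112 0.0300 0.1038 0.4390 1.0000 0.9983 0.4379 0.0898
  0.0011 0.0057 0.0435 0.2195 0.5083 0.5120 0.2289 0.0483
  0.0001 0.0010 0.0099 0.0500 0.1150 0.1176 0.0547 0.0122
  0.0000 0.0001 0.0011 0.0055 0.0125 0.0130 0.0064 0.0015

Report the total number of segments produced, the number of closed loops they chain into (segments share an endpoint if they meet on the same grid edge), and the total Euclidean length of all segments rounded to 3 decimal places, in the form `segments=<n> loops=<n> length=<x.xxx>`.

segments=24 loops=1 length=18.938

cell (0,0): code 0100 → (0.749,1.000)–(1.000,0.683)
cell (0,1): code 1100 → (0.685,2.000)–(0.749,1.000)
cell (0,2): code 1000 → (1.000,2.446)–(0.685,2.000)
cell (1,0): code 0110 → (1.000,0.683)–(2.000,0.158)
cell (1,2): code 1101 → (1.817,3.000)–(1.000,2.446)
cell (1,3): code 1000 → (2.000,3.119)–(1.817,3.000)
cell (2,0): code 0110 → (2.000,0.158)–(3.000,0.514)
cell (2,3): code 1101 → (2.606,4.000)–(2.000,3.119)
cell (2,4): code 1100 → (2.788,5.000)–(2.606,4.000)
cell (2,5): code 1000 → (3.000,5.309)–(2.788,5.000)
cell (3,0): code 0010 → (3.000,0.514)–(3.419,1.000)
cell (3,1): code 0011 → (3.419,1.000)–(3.695,2.000)
cell (3,2): code 0111 → (3.695,2.000)–(4.000,2.256)
cell (3,5): code 1101 → (3.523,6.000)–(3.000,5.309)
cell (3,6): code 1000 → (4.000,6.375)–(3.523,6.000)
cell (4,2): code 0110 → (4.000,2.256)–(5.000,2.466)
cell (4,6): code 1001 → (5.000,6.511)–(4.000,6.375)
cell (5,2): code 0010 → (5.000,2.466)–(5.815,3.000)
cell (5,3): code 0111 → (5.815,3.000)–(6.000,3.140)
cell (5,5): code 1011 → (6.000,5.890)–(5.851,6.000)
cell (5,6): code 0001 → (5.851,6.000)–(5.000,6.511)
cell (6,3): code 0010 → (6.000,3.140)–(6.631,4.000)
cell (6,4): code 0011 → (6.631,4.000)–(6.639,5.000)
cell (6,5): code 0001 → (6.639,5.000)–(6.000,5.890)
total: 24 segments, chained into 1 closed loop(s), length Σ = 18.937603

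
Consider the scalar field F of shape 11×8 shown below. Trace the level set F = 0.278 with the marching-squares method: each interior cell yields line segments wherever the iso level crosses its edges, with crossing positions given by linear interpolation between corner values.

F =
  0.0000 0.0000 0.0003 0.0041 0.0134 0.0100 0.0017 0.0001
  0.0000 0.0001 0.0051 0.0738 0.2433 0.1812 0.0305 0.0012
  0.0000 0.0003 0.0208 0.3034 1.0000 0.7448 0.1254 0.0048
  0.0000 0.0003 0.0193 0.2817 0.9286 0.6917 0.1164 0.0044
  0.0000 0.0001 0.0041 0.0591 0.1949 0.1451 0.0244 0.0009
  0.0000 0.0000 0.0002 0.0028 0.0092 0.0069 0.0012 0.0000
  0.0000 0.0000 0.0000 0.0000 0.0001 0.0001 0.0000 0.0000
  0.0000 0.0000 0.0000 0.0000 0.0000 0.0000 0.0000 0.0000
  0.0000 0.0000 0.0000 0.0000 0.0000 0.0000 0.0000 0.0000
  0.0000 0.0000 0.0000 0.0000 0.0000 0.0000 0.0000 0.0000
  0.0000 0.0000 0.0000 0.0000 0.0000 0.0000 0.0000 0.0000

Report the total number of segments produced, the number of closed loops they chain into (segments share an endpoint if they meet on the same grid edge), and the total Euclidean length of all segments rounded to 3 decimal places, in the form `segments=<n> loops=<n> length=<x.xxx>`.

segments=10 loops=1 length=8.982

cell (1,2): code 0100 → (1.889,3.000)–(2.000,2.910)
cell (1,3): code 1100 → (1.046,4.000)–(1.889,3.000)
cell (1,4): code 1100 → (1.172,5.000)–(1.046,4.000)
cell (1,5): code 1000 → (2.000,5.754)–(1.172,5.000)
cell (2,2): code 0110 → (2.000,2.910)–(3.000,2.986)
cell (2,5): code 1001 → (3.000,5.719)–(2.000,5.754)
cell (3,2): code 0010 → (3.000,2.986)–(3.017,3.000)
cell (3,3): code 0011 → (3.017,3.000)–(3.887,4.000)
cell (3,4): code 0011 → (3.887,4.000)–(3.757,5.000)
cell (3,5): code 0001 → (3.757,5.000)–(3.000,5.719)
total: 10 segments, chained into 1 closed loop(s), length Σ = 8.981704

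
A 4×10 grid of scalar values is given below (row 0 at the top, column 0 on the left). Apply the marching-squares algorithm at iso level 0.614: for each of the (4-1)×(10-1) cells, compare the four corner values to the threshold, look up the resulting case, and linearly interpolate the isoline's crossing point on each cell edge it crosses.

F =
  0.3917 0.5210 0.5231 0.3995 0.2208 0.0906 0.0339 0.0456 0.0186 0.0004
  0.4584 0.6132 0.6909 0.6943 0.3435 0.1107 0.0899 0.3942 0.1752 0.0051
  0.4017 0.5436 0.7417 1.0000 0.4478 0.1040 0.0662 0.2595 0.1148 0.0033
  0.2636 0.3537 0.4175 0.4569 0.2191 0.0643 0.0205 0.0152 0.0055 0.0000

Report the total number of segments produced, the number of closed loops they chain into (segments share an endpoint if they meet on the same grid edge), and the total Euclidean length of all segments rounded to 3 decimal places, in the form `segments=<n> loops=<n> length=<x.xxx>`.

segments=8 loops=1 length=7.428

cell (0,1): code 0100 → (0.542,2.000)–(1.000,1.010)
cell (0,2): code 1100 → (0.728,3.000)–(0.542,2.000)
cell (0,3): code 1000 → (1.000,3.229)–(0.728,3.000)
cell (1,1): code 0110 → (1.000,1.010)–(2.000,1.355)
cell (1,3): code 1001 → (2.000,3.699)–(1.000,3.229)
cell (2,1): code 0010 → (2.000,1.355)–(2.394,2.000)
cell (2,2): code 0011 → (2.394,2.000)–(2.711,3.000)
cell (2,3): code 0001 → (2.711,3.000)–(2.000,3.699)
total: 8 segments, chained into 1 closed loop(s), length Σ = 7.427768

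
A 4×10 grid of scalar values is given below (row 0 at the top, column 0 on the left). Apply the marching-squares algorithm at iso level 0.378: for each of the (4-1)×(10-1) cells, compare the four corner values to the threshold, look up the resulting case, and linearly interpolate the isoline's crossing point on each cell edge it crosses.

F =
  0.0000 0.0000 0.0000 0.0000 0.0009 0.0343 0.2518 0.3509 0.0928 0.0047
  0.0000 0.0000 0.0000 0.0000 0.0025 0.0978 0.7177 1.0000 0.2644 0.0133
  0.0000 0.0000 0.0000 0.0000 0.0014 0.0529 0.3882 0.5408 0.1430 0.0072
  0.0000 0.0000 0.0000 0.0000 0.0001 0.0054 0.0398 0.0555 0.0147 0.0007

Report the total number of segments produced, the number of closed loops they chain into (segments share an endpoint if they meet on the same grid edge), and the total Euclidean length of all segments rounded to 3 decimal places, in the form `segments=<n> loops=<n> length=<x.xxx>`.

segments=8 loops=1 length=7.050

cell (0,5): code 0100 → (0.271,6.000)–(1.000,5.452)
cell (0,6): code 1100 → (0.042,7.000)–(0.271,6.000)
cell (0,7): code 1000 → (1.000,7.846)–(0.042,7.000)
cell (1,5): code 0110 → (1.000,5.452)–(2.000,5.970)
cell (1,7): code 1001 → (2.000,7.409)–(1.000,7.846)
cell (2,5): code 0010 → (2.000,5.970)–(2.029,6.000)
cell (2,6): code 0011 → (2.029,6.000)–(2.335,7.000)
cell (2,7): code 0001 → (2.335,7.000)–(2.000,7.409)
total: 8 segments, chained into 1 closed loop(s), length Σ = 7.050247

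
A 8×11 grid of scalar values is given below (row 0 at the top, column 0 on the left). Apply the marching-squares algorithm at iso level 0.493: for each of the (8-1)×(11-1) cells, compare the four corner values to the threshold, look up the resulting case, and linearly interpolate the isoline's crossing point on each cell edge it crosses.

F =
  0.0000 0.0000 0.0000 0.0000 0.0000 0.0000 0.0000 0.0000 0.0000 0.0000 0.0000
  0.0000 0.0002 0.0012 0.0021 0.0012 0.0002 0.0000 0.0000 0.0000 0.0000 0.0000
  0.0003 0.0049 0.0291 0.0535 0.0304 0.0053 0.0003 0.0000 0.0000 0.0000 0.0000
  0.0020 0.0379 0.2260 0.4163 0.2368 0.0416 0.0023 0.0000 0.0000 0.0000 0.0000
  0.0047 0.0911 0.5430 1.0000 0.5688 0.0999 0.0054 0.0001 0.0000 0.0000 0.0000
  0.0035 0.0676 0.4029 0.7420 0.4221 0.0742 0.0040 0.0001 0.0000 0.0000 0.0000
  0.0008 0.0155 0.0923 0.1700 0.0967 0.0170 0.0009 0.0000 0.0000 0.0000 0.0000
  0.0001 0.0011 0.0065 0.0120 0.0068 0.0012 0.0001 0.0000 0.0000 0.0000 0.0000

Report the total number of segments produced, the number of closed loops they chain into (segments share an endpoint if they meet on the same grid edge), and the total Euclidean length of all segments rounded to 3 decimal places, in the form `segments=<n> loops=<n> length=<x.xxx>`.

cell (3,1): code 0100 → (3.842,2.000)–(4.000,1.889)
cell (3,2): code 1100 → (3.131,3.000)–(3.842,2.000)
cell (3,3): code 1100 → (3.772,4.000)–(3.131,3.000)
cell (3,4): code 1000 → (4.000,4.162)–(3.772,4.000)
cell (4,1): code 0010 → (4.000,1.889)–(4.357,2.000)
cell (4,2): code 0111 → (4.357,2.000)–(5.000,2.266)
cell (4,3): code 1011 → (5.000,3.778)–(4.517,4.000)
cell (4,4): code 0001 → (4.517,4.000)–(4.000,4.162)
cell (5,2): code 0010 → (5.000,2.266)–(5.435,3.000)
cell (5,3): code 0001 → (5.435,3.000)–(5.000,3.778)
total: 10 segments, chained into 1 closed loop(s), length Σ = 6.774792

segments=10 loops=1 length=6.775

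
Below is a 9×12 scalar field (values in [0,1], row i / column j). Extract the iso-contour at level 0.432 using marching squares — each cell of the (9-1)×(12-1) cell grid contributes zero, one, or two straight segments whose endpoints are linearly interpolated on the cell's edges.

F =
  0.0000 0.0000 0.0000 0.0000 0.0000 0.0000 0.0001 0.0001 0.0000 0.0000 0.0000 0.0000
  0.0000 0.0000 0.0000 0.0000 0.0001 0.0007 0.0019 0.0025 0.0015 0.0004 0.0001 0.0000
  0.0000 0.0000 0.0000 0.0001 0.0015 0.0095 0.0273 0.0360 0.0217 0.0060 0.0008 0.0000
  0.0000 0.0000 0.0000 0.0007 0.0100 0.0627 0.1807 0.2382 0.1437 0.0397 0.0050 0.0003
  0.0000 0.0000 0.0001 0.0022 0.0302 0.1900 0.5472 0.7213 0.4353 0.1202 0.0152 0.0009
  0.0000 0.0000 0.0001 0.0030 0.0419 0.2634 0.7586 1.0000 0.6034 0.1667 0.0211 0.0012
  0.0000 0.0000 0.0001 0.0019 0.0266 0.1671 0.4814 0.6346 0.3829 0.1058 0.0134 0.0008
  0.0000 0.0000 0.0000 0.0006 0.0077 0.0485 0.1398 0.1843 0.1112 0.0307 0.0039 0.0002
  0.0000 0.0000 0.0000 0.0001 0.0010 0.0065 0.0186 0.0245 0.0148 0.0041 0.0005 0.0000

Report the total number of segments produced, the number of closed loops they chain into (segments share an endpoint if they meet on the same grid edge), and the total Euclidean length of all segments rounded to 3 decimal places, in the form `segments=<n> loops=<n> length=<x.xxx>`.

segments=12 loops=1 length=9.258

cell (3,5): code 0100 → (3.686,6.000)–(4.000,5.677)
cell (3,6): code 1100 → (3.401,7.000)–(3.686,6.000)
cell (3,7): code 1100 → (3.989,8.000)–(3.401,7.000)
cell (3,8): code 1000 → (4.000,8.010)–(3.989,8.000)
cell (4,5): code 0110 → (4.000,5.677)–(5.000,5.340)
cell (4,8): code 1001 → (5.000,8.392)–(4.000,8.010)
cell (5,5): code 0110 → (5.000,5.340)–(6.000,5.843)
cell (5,7): code 1011 → (6.000,7.805)–(5.777,8.000)
cell (5,8): code 0001 → (5.777,8.000)–(5.000,8.392)
cell (6,5): code 0010 → (6.000,5.843)–(6.145,6.000)
cell (6,6): code 0011 → (6.145,6.000)–(6.450,7.000)
cell (6,7): code 0001 → (6.450,7.000)–(6.000,7.805)
total: 12 segments, chained into 1 closed loop(s), length Σ = 9.258230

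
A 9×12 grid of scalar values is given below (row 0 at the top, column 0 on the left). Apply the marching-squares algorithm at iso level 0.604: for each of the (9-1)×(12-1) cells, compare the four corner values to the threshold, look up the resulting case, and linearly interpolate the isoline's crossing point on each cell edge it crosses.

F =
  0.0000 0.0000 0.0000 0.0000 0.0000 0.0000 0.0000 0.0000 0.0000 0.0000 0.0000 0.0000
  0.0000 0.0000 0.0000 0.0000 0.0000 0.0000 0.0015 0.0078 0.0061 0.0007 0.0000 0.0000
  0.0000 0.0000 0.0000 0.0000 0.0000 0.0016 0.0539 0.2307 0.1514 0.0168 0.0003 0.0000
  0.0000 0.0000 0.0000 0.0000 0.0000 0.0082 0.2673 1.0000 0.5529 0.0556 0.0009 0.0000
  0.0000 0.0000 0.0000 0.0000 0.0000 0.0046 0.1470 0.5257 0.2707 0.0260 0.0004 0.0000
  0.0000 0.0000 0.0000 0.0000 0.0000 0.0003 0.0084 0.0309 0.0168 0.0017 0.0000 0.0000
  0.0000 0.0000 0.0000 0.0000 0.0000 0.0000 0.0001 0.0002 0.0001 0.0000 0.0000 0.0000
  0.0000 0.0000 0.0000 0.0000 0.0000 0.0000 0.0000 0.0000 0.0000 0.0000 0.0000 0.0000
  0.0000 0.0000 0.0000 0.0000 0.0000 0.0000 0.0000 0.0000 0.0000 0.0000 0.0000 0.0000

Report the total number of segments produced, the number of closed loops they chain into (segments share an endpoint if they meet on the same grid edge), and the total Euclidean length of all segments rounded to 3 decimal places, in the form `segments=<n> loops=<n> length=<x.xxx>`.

cell (2,6): code 0100 → (2.485,7.000)–(3.000,6.460)
cell (2,7): code 1000 → (3.000,7.886)–(2.485,7.000)
cell (3,6): code 0010 → (3.000,6.460)–(3.835,7.000)
cell (3,7): code 0001 → (3.835,7.000)–(3.000,7.886)
total: 4 segments, chained into 1 closed loop(s), length Σ = 3.982574

segments=4 loops=1 length=3.983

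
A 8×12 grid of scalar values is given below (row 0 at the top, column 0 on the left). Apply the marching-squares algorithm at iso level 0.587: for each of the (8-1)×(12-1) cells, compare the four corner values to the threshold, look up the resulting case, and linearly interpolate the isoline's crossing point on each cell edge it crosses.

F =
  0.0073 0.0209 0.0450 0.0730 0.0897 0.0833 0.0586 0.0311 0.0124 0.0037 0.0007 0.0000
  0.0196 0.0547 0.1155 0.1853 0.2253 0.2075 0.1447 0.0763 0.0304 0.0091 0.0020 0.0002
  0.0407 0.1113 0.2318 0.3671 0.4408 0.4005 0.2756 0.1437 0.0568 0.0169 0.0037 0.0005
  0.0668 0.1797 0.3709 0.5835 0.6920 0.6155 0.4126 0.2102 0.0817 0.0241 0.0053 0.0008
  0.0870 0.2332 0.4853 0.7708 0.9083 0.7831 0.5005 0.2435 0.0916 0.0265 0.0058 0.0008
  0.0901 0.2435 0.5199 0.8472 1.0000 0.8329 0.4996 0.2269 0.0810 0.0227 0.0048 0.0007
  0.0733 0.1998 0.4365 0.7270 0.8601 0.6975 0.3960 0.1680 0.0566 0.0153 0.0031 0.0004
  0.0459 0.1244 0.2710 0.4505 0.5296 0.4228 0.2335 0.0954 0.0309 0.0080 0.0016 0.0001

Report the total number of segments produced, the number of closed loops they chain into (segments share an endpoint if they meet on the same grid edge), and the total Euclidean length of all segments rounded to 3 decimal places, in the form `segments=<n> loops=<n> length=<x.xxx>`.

cell (2,3): code 0100 → (2.582,4.000)–(3.000,3.032)
cell (2,4): code 1100 → (2.867,5.000)–(2.582,4.000)
cell (2,5): code 1000 → (3.000,5.140)–(2.867,5.000)
cell (3,2): code 0100 → (3.019,3.000)–(4.000,2.356)
cell (3,3): code 1110 → (3.000,3.032)–(3.019,3.000)
cell (3,5): code 1001 → (4.000,5.694)–(3.000,5.140)
cell (4,2): code 0110 → (4.000,2.356)–(5.000,2.205)
cell (4,5): code 1001 → (5.000,5.738)–(4.000,5.694)
cell (5,2): code 0110 → (5.000,2.205)–(6.000,2.518)
cell (5,5): code 1001 → (6.000,5.367)–(5.000,5.738)
cell (6,2): code 0010 → (6.000,2.518)–(6.506,3.000)
cell (6,3): code 0011 → (6.506,3.000)–(6.826,4.000)
cell (6,4): code 0011 → (6.826,4.000)–(6.402,5.000)
cell (6,5): code 0001 → (6.402,5.000)–(6.000,5.367)
total: 14 segments, chained into 1 closed loop(s), length Σ = 12.147323

segments=14 loops=1 length=12.147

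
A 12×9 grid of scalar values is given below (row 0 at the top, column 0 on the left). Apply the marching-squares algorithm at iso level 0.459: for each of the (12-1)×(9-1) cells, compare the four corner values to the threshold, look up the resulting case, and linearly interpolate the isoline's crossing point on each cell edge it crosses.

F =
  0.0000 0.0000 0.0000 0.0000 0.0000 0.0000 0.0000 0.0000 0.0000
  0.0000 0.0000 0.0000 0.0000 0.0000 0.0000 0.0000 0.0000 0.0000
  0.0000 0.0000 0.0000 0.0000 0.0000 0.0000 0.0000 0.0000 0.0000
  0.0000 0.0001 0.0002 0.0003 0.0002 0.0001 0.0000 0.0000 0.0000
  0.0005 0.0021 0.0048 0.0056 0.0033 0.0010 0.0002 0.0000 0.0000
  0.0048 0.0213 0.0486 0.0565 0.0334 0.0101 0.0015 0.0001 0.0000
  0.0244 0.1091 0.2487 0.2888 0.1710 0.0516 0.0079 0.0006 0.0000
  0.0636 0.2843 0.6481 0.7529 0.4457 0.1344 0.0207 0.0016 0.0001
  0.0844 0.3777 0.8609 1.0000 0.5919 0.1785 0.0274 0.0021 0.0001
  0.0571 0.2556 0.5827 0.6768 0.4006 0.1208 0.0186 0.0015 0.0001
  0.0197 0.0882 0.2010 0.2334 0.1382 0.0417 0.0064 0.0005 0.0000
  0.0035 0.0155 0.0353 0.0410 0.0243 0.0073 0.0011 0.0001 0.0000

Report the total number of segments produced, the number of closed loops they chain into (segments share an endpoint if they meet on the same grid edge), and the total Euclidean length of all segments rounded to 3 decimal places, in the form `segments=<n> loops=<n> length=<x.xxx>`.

cell (6,1): code 0100 → (6.527,2.000)–(7.000,1.480)
cell (6,2): code 1100 → (6.367,3.000)–(6.527,2.000)
cell (6,3): code 1000 → (7.000,3.957)–(6.367,3.000)
cell (7,1): code 0110 → (7.000,1.480)–(8.000,1.168)
cell (7,3): code 1101 → (7.091,4.000)–(7.000,3.957)
cell (7,4): code 1000 → (8.000,4.321)–(7.091,4.000)
cell (8,1): code 0110 → (8.000,1.168)–(9.000,1.622)
cell (8,3): code 1011 → (9.000,3.789)–(8.695,4.000)
cell (8,4): code 0001 → (8.695,4.000)–(8.000,4.321)
cell (9,1): code 0010 → (9.000,1.622)–(9.324,2.000)
cell (9,2): code 0011 → (9.324,2.000)–(9.491,3.000)
cell (9,3): code 0001 → (9.491,3.000)–(9.000,3.789)
total: 12 segments, chained into 1 closed loop(s), length Σ = 9.651421

segments=12 loops=1 length=9.651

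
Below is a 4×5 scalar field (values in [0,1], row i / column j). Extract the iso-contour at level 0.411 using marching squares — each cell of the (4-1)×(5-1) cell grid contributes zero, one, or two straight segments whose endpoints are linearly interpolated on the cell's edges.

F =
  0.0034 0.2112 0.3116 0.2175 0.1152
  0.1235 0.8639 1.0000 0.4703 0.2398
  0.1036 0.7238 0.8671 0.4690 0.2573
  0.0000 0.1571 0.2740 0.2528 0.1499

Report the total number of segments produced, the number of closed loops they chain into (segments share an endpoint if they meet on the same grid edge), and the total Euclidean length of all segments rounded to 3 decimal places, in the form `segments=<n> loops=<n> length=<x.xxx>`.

segments=10 loops=1 length=8.742

cell (0,0): code 0100 → (0.306,1.000)–(1.000,0.388)
cell (0,1): code 1100 → (0.144,2.000)–(0.306,1.000)
cell (0,2): code 1100 → (0.765,3.000)–(0.144,2.000)
cell (0,3): code 1000 → (1.000,3.257)–(0.765,3.000)
cell (1,0): code 0110 → (1.000,0.388)–(2.000,0.496)
cell (1,3): code 1001 → (2.000,3.274)–(1.000,3.257)
cell (2,0): code 0010 → (2.000,0.496)–(2.552,1.000)
cell (2,1): code 0011 → (2.552,1.000)–(2.769,2.000)
cell (2,2): code 0011 → (2.769,2.000)–(2.268,3.000)
cell (2,3): code 0001 → (2.268,3.000)–(2.000,3.274)
total: 10 segments, chained into 1 closed loop(s), length Σ = 8.741978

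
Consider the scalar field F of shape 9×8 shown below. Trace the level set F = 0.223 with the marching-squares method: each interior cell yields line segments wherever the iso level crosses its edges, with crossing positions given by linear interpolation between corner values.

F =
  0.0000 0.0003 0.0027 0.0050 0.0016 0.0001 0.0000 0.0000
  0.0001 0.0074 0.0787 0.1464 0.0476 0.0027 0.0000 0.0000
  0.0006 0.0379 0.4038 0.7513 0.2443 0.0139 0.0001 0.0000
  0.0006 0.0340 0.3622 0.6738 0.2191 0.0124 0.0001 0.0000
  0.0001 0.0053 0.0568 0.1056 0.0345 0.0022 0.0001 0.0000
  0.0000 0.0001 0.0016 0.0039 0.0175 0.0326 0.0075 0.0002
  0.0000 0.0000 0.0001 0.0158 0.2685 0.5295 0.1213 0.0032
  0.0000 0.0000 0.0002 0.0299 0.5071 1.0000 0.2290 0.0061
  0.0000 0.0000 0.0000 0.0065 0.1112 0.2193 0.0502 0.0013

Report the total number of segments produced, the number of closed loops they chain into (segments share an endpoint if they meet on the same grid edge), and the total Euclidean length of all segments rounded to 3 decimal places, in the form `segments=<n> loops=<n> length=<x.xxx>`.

segments=20 loops=2 length=15.990

cell (1,1): code 0100 → (1.444,2.000)–(2.000,1.506)
cell (1,2): code 1100 → (1.127,3.000)–(1.444,2.000)
cell (1,3): code 1100 → (1.892,4.000)–(1.127,3.000)
cell (1,4): code 1000 → (2.000,4.092)–(1.892,4.000)
cell (2,1): code 0110 → (2.000,1.506)–(3.000,1.576)
cell (2,3): code 1011 → (3.000,3.991)–(2.845,4.000)
cell (2,4): code 0001 → (2.845,4.000)–(2.000,4.092)
cell (3,1): code 0010 → (3.000,1.576)–(3.456,2.000)
cell (3,2): code 0011 → (3.456,2.000)–(3.793,3.000)
cell (3,3): code 0001 → (3.793,3.000)–(3.000,3.991)
cell (5,3): code 0100 → (5.819,4.000)–(6.000,3.820)
cell (5,4): code 1100 → (5.383,5.000)–(5.819,4.000)
cell (5,5): code 1000 → (6.000,5.751)–(5.383,5.000)
cell (6,3): code 0110 → (6.000,3.820)–(7.000,3.405)
cell (6,5): code 1101 → (6.944,6.000)–(6.000,5.751)
cell (6,6): code 1000 → (7.000,6.027)–(6.944,6.000)
cell (7,3): code 0010 → (7.000,3.405)–(7.718,4.000)
cell (7,4): code 0011 → (7.718,4.000)–(7.995,5.000)
cell (7,5): code 0011 → (7.995,5.000)–(7.034,6.000)
cell (7,6): code 0001 → (7.034,6.000)–(7.000,6.027)
total: 20 segments, chained into 2 closed loop(s), length Σ = 15.990019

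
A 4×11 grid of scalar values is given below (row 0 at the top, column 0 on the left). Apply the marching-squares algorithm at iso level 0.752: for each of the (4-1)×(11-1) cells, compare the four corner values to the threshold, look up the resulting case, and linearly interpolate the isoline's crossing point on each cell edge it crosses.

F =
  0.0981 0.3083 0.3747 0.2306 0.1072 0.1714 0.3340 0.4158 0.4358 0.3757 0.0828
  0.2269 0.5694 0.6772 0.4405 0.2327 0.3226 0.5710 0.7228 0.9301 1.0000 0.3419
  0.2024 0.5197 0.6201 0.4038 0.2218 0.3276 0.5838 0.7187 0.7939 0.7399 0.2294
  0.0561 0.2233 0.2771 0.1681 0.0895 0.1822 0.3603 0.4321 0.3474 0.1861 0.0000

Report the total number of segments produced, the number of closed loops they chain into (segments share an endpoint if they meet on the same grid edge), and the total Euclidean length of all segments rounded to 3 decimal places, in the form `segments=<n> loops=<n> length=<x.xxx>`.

segments=8 loops=1 length=6.125

cell (0,7): code 0100 → (0.640,8.000)–(1.000,7.141)
cell (0,8): code 1100 → (0.603,9.000)–(0.640,8.000)
cell (0,9): code 1000 → (1.000,9.377)–(0.603,9.000)
cell (1,7): code 0110 → (1.000,7.141)–(2.000,7.443)
cell (1,8): code 1011 → (2.000,8.776)–(1.953,9.000)
cell (1,9): code 0001 → (1.953,9.000)–(1.000,9.377)
cell (2,7): code 0010 → (2.000,7.443)–(2.094,8.000)
cell (2,8): code 0001 → (2.094,8.000)–(2.000,8.776)
total: 8 segments, chained into 1 closed loop(s), length Σ = 6.125174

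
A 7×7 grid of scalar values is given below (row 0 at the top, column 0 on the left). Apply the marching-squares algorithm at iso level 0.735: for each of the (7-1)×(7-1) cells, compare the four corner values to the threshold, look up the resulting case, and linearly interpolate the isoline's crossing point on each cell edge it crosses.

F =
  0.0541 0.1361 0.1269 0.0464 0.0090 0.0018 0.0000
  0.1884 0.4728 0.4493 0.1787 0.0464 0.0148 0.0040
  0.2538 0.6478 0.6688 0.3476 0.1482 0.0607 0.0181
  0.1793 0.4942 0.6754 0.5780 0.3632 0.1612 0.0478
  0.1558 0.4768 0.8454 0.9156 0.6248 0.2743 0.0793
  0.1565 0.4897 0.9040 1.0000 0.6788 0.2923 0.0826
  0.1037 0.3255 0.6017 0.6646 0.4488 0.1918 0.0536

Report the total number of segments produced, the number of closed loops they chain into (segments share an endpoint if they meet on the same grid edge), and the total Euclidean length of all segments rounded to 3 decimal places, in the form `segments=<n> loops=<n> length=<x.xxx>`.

segments=8 loops=1 length=7.429

cell (3,1): code 0100 → (3.351,2.000)–(4.000,1.700)
cell (3,2): code 1100 → (3.465,3.000)–(3.351,2.000)
cell (3,3): code 1000 → (4.000,3.621)–(3.465,3.000)
cell (4,1): code 0110 → (4.000,1.700)–(5.000,1.592)
cell (4,3): code 1001 → (5.000,3.825)–(4.000,3.621)
cell (5,1): code 0010 → (5.000,1.592)–(5.559,2.000)
cell (5,2): code 0011 → (5.559,2.000)–(5.790,3.000)
cell (5,3): code 0001 → (5.790,3.000)–(5.000,3.825)
total: 8 segments, chained into 1 closed loop(s), length Σ = 7.428543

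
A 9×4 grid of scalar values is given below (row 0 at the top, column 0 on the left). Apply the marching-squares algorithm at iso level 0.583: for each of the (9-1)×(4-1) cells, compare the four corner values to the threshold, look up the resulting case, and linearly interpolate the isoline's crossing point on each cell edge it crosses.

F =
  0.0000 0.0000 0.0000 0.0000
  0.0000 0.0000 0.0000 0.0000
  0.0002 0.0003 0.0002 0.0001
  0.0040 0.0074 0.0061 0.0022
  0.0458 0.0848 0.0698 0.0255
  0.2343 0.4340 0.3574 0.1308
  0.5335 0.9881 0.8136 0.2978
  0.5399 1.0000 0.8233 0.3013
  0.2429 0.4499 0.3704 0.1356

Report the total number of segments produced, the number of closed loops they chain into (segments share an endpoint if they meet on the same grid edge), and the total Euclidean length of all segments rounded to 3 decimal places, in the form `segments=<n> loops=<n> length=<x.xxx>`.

segments=8 loops=1 length=7.762

cell (5,0): code 0100 → (5.269,1.000)–(6.000,0.109)
cell (5,1): code 1100 → (5.495,2.000)–(5.269,1.000)
cell (5,2): code 1000 → (6.000,2.447)–(5.495,2.000)
cell (6,0): code 0110 → (6.000,0.109)–(7.000,0.094)
cell (6,2): code 1001 → (7.000,2.460)–(6.000,2.447)
cell (7,0): code 0010 → (7.000,0.094)–(7.758,1.000)
cell (7,1): code 0011 → (7.758,1.000)–(7.531,2.000)
cell (7,2): code 0001 → (7.531,2.000)–(7.000,2.460)
total: 8 segments, chained into 1 closed loop(s), length Σ = 7.762342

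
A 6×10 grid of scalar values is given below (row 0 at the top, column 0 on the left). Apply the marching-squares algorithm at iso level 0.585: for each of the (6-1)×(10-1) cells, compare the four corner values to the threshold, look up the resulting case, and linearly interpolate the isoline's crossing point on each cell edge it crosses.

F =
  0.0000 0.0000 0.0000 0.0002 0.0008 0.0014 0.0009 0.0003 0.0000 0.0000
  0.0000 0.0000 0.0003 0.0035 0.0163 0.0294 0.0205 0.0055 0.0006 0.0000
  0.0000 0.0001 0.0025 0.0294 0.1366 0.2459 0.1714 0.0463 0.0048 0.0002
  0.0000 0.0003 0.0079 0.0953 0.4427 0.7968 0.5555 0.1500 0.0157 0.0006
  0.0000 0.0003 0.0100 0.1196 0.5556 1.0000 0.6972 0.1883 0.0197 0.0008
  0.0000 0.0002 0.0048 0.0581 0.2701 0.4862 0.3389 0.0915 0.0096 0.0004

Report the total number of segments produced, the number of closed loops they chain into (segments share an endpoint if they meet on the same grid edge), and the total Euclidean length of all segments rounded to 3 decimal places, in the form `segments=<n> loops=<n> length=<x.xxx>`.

cell (2,4): code 0100 → (2.616,5.000)–(3.000,4.402)
cell (2,5): code 1000 → (3.000,5.878)–(2.616,5.000)
cell (3,4): code 0110 → (3.000,4.402)–(4.000,4.066)
cell (3,5): code 1101 → (3.208,6.000)–(3.000,5.878)
cell (3,6): code 1000 → (4.000,6.220)–(3.208,6.000)
cell (4,4): code 0010 → (4.000,4.066)–(4.808,5.000)
cell (4,5): code 0011 → (4.808,5.000)–(4.313,6.000)
cell (4,6): code 0001 → (4.313,6.000)–(4.000,6.220)
total: 8 segments, chained into 1 closed loop(s), length Σ = 6.520778

segments=8 loops=1 length=6.521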